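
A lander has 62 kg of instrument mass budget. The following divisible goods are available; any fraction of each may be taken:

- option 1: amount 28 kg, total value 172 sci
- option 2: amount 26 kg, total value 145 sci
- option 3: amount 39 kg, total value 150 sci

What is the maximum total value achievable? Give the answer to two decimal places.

347.77

Take in order of value per unit:
- option 1 (172/28 per unit): all 28 → value 172, running total 172.00
- option 2 (145/26 per unit): all 26 → value 145, running total 317.00
- option 3 (150/39 per unit): 8 of 39 → value 8×150/39 = 30.7692, running total 347.77
Total 347.77.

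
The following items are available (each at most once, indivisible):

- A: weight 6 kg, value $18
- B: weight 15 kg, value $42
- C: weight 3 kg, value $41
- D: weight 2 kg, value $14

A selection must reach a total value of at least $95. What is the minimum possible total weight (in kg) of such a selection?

Subsets with value ≥ 95, sorted by total weight:
- B+C+D: weight 20, value 97
- A+B+C: weight 24, value 101
- A+B+C+D: weight 26, value 115
Minimum weight: 20 kg.

20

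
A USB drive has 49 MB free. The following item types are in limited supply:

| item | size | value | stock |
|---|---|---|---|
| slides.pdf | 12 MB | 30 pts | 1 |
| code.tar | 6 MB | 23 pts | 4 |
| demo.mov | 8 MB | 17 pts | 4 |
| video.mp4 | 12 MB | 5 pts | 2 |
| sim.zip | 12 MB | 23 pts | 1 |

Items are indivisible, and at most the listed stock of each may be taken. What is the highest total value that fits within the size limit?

145 pts

Best selections within size 49 and stock limits:
- 1×slides.pdf + 4×code.tar + 1×sim.zip: size 48, value 145
- 4×code.tar + 3×demo.mov: size 48, value 143
- 1×slides.pdf + 4×code.tar + 1×demo.mov: size 44, value 139
Best: 145 pts.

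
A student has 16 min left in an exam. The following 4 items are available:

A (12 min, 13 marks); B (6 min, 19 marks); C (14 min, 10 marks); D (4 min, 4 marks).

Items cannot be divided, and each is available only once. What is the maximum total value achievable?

This is a 0/1 knapsack; check combinations near the capacity.
- B+D: time 6+4=10, value 19+4=23
- B: time 6, value 19
- A+D: time 12+4=16, value 13+4=17
- A: time 12, value 13
- C: time 14, value 10
Best: 23 marks.

23 marks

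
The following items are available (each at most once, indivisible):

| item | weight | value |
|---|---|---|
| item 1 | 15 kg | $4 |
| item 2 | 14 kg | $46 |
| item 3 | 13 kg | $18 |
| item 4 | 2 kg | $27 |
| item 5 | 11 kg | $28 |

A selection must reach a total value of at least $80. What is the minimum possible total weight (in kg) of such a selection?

Subsets with value ≥ 80, sorted by total weight:
- item 2+item 4+item 5: weight 27, value 101
- item 2+item 3+item 4: weight 29, value 91
- item 2+item 3+item 5: weight 38, value 92
Minimum weight: 27 kg.

27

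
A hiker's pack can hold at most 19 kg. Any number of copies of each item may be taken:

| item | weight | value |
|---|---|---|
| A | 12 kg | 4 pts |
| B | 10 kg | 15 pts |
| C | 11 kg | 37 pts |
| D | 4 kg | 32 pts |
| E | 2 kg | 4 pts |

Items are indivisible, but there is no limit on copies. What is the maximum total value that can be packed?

Best value-per-unit is D at 32/4; filling with it alone gives 4×32 = 128.
Optimal mix: 4×D + 1×E → weight 18, value 132.

132 pts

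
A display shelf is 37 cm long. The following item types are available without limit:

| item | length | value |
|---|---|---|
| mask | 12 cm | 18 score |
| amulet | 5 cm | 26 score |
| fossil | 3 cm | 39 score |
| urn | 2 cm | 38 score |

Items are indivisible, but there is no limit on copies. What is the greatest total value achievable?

685 score

Best value-per-unit is urn at 38/2; filling with it alone gives 18×38 = 684.
Optimal mix: 1×fossil + 17×urn → length 37, value 685.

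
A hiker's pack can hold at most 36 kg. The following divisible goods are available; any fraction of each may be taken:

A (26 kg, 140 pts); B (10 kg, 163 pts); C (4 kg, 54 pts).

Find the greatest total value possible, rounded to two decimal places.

Take in order of value per unit:
- B (163/10 per unit): all 10 → value 163, running total 163.00
- C (54/4 per unit): all 4 → value 54, running total 217.00
- A (140/26 per unit): 22 of 26 → value 22×140/26 = 118.4615, running total 335.46
Total 335.46.

335.46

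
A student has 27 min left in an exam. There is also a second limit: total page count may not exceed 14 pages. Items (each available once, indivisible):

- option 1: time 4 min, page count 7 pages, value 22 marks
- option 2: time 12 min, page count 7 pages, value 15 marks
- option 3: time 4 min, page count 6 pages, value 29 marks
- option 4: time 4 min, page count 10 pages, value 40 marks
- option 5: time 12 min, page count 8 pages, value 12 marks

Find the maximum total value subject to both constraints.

Feasible sets respecting both limits:
- option 1+option 3: time 8, page count 13, value 51
- option 2+option 3: time 16, page count 13, value 44
- option 3+option 5: time 16, page count 14, value 41
- option 4: time 4, page count 10, value 40
Best: 51 marks.

51 marks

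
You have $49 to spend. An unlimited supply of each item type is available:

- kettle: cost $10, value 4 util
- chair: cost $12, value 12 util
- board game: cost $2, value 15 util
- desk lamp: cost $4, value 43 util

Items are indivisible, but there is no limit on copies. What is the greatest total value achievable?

516 util

Best value-per-unit is desk lamp at 43/4, and filling with it alone uses cost 12×4=48. No mix of the others beats 12×43 = 516.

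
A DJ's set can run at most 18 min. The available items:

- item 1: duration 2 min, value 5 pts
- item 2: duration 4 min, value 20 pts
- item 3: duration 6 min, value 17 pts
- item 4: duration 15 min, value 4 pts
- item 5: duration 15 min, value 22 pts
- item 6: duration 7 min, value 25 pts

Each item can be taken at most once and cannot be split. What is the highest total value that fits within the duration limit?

Check high-value combinations within 18 min:
- item 2+item 3+item 6: duration 4+6+7=17, value 20+17+25=62
- item 1+item 2+item 6: duration 2+4+7=13, value 5+20+25=50
- item 1+item 3+item 6: duration 2+6+7=15, value 5+17+25=47
Best: 62 pts.

62 pts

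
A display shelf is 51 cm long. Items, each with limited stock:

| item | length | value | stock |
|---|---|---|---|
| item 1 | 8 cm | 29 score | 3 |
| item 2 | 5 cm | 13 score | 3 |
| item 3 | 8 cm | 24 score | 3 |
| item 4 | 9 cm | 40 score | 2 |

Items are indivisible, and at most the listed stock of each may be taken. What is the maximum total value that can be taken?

Best selections within length 51 and stock limits:
- 3×item 1 + 1×item 3 + 2×item 4: length 50, value 191
- 2×item 1 + 2×item 3 + 2×item 4: length 50, value 186
- 1×item 1 + 3×item 3 + 2×item 4: length 50, value 181
Best: 191 score.

191 score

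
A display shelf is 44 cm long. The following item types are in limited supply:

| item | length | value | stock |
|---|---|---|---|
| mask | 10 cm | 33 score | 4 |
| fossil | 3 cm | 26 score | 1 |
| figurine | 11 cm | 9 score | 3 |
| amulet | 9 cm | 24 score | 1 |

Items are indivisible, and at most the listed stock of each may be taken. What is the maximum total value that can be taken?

Best selections within length 44 and stock limits:
- 4×mask + 1×fossil: length 43, value 158
- 3×mask + 1×fossil + 1×amulet: length 42, value 149
- 3×mask + 1×fossil + 1×figurine: length 44, value 134
Best: 158 score.

158 score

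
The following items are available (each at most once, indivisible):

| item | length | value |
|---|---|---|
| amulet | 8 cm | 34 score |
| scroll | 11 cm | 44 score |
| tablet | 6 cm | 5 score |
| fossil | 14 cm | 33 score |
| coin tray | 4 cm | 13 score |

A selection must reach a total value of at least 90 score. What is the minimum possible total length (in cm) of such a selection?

23

Subsets with value ≥ 90, sorted by total length:
- amulet+scroll+coin tray: length 23, value 91
- amulet+scroll+tablet+coin tray: length 29, value 96
Minimum length: 23 cm.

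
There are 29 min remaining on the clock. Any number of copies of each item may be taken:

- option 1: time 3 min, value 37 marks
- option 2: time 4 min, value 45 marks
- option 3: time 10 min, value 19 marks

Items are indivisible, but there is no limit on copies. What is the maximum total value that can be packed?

Best value-per-unit is option 1 at 37/3; filling with it alone gives 9×37 = 333.
Optimal mix: 7×option 1 + 2×option 2 → time 29, value 349.

349 marks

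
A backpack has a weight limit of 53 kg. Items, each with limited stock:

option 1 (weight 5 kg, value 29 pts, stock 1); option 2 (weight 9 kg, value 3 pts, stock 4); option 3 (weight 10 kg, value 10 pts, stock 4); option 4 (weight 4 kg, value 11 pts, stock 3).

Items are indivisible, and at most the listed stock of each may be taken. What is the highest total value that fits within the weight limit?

92 pts

Best selections within weight 53 and stock limits:
- 1×option 1 + 3×option 3 + 3×option 4: weight 47, value 92
- 1×option 1 + 4×option 3 + 2×option 4: weight 53, value 91
- 1×option 1 + 1×option 2 + 2×option 3 + 3×option 4: weight 46, value 85
- 1×option 1 + 1×option 2 + 3×option 3 + 2×option 4: weight 52, value 84
Best: 92 pts.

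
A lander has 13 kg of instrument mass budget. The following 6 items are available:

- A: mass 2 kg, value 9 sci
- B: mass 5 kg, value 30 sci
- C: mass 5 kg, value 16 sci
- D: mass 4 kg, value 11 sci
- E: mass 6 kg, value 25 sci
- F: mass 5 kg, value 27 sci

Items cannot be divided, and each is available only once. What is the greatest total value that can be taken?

66 sci

Check high-value combinations within 13 kg:
- A+B+F: mass 2+5+5=12, value 9+30+27=66
- A+B+E: mass 2+5+6=13, value 9+30+25=64
- A+E+F: mass 2+6+5=13, value 9+25+27=61
- B+F: mass 5+5=10, value 30+27=57
Best: 66 sci.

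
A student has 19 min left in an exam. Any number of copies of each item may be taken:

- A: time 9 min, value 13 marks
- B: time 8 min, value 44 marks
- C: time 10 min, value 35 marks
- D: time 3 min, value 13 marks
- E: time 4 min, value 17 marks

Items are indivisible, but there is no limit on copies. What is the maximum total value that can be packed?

Best value-per-unit is B at 44/8; filling with it alone gives 2×44 = 88.
Optimal mix: 2×B + 1×D → time 19, value 101.

101 marks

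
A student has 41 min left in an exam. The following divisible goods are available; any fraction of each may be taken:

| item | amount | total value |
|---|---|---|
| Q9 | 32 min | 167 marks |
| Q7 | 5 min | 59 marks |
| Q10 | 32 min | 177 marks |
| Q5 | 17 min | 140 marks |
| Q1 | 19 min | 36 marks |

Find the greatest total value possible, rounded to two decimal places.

Take in order of value per unit:
- Q7 (59/5 per unit): all 5 → value 59, running total 59.00
- Q5 (140/17 per unit): all 17 → value 140, running total 199.00
- Q10 (177/32 per unit): 19 of 32 → value 19×177/32 = 105.0938, running total 304.09
Total 304.09.

304.09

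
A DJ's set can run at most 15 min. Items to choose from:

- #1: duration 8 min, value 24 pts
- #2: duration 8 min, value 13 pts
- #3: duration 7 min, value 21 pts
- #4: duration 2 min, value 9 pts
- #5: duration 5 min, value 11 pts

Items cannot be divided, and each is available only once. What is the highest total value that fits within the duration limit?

Check high-value combinations within 15 min:
- #1+#3: duration 8+7=15, value 24+21=45
- #1+#4+#5: duration 8+2+5=15, value 24+9+11=44
- #3+#4+#5: duration 7+2+5=14, value 21+9+11=41
- #1+#5: duration 8+5=13, value 24+11=35
- #2+#3: duration 8+7=15, value 13+21=34
Best: 45 pts.

45 pts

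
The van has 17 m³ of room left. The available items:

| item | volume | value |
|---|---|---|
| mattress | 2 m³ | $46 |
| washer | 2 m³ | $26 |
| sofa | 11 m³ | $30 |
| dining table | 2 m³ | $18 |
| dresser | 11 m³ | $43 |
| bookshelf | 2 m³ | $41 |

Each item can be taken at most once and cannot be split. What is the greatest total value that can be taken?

Check high-value combinations within 17 m³:
- mattress+washer+dresser+bookshelf: volume 2+2+11+2=17, value 46+26+43+41=156
- mattress+dining table+dresser+bookshelf: volume 2+2+11+2=17, value 46+18+43+41=148
- mattress+washer+sofa+bookshelf: volume 2+2+11+2=17, value 46+26+30+41=143
- mattress+sofa+dining table+bookshelf: volume 2+11+2+2=17, value 46+30+18+41=135
Best: $156.

$156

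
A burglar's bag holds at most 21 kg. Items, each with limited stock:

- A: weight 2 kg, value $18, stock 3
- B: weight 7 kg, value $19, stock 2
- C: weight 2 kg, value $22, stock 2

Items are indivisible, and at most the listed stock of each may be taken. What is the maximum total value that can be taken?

Top feasible selections:
- 3×A + 1×B + 2×C: weight 17, value 117
- 1×A + 2×B + 2×C: weight 20, value 100
- 2×A + 1×B + 2×C: weight 15, value 99
Best: $117.

$117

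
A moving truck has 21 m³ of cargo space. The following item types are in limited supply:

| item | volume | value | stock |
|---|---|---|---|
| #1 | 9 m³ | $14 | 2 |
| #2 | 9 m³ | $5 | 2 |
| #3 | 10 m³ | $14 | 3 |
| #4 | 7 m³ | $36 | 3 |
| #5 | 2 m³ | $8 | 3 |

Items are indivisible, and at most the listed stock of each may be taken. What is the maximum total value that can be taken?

Top feasible selections:
- 3×#4: volume 21, value 108
- 2×#4 + 3×#5: volume 20, value 96
- 2×#4 + 2×#5: volume 18, value 88
Best: $108.

$108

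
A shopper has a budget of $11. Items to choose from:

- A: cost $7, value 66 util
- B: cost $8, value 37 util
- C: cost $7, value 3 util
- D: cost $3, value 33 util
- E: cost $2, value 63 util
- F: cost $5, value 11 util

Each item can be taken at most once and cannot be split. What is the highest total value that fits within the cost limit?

129 util

Check high-value combinations within $11:
- A+E: cost 7+2=9, value 66+63=129
- D+E+F: cost 3+2+5=10, value 33+63+11=107
- B+E: cost 8+2=10, value 37+63=100
Best: 129 util.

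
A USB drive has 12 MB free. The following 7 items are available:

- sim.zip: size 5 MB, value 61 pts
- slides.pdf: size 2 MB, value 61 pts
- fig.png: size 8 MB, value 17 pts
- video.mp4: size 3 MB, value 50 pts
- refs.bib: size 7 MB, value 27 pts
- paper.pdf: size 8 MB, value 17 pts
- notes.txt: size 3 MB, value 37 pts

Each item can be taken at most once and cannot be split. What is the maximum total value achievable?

172 pts

This is a 0/1 knapsack; check combinations near the capacity.
- sim.zip+slides.pdf+video.mp4: size 5+2+3=10, value 61+61+50=172
- sim.zip+slides.pdf+notes.txt: size 5+2+3=10, value 61+61+37=159
- slides.pdf+video.mp4+notes.txt: size 2+3+3=8, value 61+50+37=148
- sim.zip+video.mp4+notes.txt: size 5+3+3=11, value 61+50+37=148
Best: 172 pts.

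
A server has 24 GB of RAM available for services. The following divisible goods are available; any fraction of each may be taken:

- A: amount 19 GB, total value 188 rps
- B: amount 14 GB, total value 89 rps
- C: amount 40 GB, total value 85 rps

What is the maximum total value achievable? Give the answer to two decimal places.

Take in order of value per unit:
- A (188/19 per unit): all 19 → value 188, running total 188.00
- B (89/14 per unit): 5 of 14 → value 5×89/14 = 31.7857, running total 219.79
Total 219.79.

219.79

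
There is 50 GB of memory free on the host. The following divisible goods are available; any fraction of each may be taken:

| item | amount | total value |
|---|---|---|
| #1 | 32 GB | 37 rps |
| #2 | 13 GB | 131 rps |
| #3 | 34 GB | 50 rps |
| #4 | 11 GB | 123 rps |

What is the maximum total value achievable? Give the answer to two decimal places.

Take in order of value per unit:
- #4 (123/11 per unit): all 11 → value 123, running total 123.00
- #2 (131/13 per unit): all 13 → value 131, running total 254.00
- #3 (50/34 per unit): 26 of 34 → value 26×50/34 = 38.2353, running total 292.24
Total 292.24.

292.24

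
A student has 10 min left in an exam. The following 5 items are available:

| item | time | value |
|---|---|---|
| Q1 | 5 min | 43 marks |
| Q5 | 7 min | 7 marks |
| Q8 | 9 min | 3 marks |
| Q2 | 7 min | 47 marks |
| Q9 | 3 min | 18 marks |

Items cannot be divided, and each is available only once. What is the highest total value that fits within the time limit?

65 marks

This is a 0/1 knapsack; check combinations near the capacity.
- Q2+Q9: time 7+3=10, value 47+18=65
- Q1+Q9: time 5+3=8, value 43+18=61
- Q2: time 7, value 47
- Q1: time 5, value 43
- Q5+Q9: time 7+3=10, value 7+18=25
Best: 65 marks.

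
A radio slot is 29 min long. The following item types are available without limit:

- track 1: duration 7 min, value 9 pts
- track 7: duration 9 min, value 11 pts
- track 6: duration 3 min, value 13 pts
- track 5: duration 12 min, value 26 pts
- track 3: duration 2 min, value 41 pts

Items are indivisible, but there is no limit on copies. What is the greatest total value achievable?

574 pts

Best value-per-unit is track 3 at 41/2, and filling with it alone uses duration 14×2=28. No mix of the others beats 14×41 = 574.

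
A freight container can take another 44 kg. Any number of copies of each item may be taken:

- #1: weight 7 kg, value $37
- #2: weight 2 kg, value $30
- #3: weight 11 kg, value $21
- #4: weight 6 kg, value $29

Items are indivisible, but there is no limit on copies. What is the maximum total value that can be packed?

Best value-per-unit is #2 at 30/2, and filling with it alone uses weight 22×2=44. No mix of the others beats 22×30 = 660.

$660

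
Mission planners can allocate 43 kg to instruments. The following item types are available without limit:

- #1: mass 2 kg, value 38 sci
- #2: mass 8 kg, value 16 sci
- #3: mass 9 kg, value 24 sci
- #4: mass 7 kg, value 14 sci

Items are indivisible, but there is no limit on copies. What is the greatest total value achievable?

Best value-per-unit is #1 at 38/2, and filling with it alone uses mass 21×2=42. No mix of the others beats 21×38 = 798.

798 sci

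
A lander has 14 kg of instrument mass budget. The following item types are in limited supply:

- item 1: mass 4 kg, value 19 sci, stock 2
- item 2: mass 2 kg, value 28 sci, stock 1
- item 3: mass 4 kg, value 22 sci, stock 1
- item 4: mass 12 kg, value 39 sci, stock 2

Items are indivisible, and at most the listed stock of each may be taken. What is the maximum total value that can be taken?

88 sci

Best selections within mass 14 and stock limits:
- 2×item 1 + 1×item 2 + 1×item 3: mass 14, value 88
- 1×item 1 + 1×item 2 + 1×item 3: mass 10, value 69
Best: 88 sci.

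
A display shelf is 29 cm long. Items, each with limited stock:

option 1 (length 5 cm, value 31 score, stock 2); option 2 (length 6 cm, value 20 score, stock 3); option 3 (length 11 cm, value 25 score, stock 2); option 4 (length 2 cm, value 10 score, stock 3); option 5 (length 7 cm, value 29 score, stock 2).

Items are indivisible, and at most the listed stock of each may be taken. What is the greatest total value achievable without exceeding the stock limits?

Best selections within length 29 and stock limits:
- 2×option 1 + 1×option 2 + 3×option 4 + 1×option 5: length 29, value 141
- 2×option 1 + 2×option 4 + 2×option 5: length 28, value 140
- 2×option 1 + 2×option 2 + 3×option 4: length 28, value 132
- 2×option 1 + 1×option 2 + 2×option 4 + 1×option 5: length 27, value 131
Best: 141 score.

141 score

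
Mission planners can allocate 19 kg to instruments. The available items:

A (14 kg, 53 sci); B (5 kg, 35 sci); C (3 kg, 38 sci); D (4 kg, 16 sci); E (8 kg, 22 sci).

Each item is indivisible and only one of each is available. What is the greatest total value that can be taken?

95 sci

Check high-value combinations within 19 kg:
- B+C+E: mass 5+3+8=16, value 35+38+22=95
- A+C: mass 14+3=17, value 53+38=91
- B+C+D: mass 5+3+4=12, value 35+38+16=89
- A+B: mass 14+5=19, value 53+35=88
Best: 95 sci.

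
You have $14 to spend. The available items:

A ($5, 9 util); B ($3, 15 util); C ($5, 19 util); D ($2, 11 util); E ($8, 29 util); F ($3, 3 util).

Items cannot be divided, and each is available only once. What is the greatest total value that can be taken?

Check high-value combinations within $14:
- B+D+E: cost 3+2+8=13, value 15+11+29=55
- C+E: cost 5+8=13, value 19+29=48
- B+C+D+F: cost 3+5+2+3=13, value 15+19+11+3=48
Best: 55 util.

55 util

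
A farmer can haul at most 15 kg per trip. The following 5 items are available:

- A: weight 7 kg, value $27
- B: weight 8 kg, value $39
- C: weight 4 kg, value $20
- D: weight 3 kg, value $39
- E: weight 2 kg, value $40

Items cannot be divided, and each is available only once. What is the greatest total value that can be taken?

$118

This is a 0/1 knapsack; check combinations near the capacity.
- B+D+E: weight 8+3+2=13, value 39+39+40=118
- A+D+E: weight 7+3+2=12, value 27+39+40=106
- C+D+E: weight 4+3+2=9, value 20+39+40=99
- B+C+E: weight 8+4+2=14, value 39+20+40=99
Best: $118.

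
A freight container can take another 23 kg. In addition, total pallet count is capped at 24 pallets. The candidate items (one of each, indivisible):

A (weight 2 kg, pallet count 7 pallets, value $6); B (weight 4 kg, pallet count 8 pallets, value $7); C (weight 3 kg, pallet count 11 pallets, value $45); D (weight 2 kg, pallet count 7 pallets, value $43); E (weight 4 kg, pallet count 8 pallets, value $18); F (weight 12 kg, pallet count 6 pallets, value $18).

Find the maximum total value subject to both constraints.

Feasible sets respecting both limits:
- C+D+F: weight 17, pallet count 24, value 106
- C+D: weight 5, pallet count 18, value 88
- D+E+F: weight 18, pallet count 21, value 79
- A+C+F: weight 17, pallet count 24, value 69
Best: $106.

$106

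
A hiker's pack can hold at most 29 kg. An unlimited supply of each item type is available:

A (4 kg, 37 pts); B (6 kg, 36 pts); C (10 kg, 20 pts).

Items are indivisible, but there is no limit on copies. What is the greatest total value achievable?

Best value-per-unit is A at 37/4, and filling with it alone uses weight 7×4=28. No mix of the others beats 7×37 = 259.

259 pts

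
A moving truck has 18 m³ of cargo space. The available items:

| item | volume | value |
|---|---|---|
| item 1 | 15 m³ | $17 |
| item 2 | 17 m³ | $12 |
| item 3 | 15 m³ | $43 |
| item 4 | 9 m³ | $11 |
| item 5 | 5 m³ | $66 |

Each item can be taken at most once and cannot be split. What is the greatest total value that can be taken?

$77

Check high-value combinations within 18 m³:
- item 4+item 5: volume 9+5=14, value 11+66=77
- item 5: volume 5, value 66
- item 3: volume 15, value 43
Best: $77.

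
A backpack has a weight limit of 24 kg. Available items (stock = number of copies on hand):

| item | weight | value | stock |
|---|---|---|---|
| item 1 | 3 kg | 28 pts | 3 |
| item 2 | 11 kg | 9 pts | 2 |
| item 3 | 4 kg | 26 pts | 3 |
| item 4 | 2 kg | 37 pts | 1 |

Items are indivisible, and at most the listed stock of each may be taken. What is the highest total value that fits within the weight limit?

Best selections within weight 24 and stock limits:
- 3×item 1 + 3×item 3 + 1×item 4: weight 23, value 199
- 3×item 1 + 2×item 3 + 1×item 4: weight 19, value 173
Best: 199 pts.

199 pts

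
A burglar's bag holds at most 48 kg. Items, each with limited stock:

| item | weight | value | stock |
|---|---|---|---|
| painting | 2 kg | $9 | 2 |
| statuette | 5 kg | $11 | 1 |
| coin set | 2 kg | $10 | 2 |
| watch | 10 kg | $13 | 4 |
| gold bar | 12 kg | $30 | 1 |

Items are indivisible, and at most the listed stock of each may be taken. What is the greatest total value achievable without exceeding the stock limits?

$105

Best selections within weight 48 and stock limits:
- 2×painting + 1×statuette + 2×coin set + 2×watch + 1×gold bar: weight 45, value 105
- 1×painting + 2×coin set + 3×watch + 1×gold bar: weight 48, value 98
Best: $105.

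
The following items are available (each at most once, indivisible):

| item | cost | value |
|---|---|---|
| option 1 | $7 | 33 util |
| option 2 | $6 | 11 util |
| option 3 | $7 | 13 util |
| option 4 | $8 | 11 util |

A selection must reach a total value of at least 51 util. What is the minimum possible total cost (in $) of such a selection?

Subsets with value ≥ 51, sorted by total cost:
- option 1+option 2+option 3: cost 20, value 57
- option 1+option 2+option 4: cost 21, value 55
- option 1+option 3+option 4: cost 22, value 57
Minimum cost: 20 $.

20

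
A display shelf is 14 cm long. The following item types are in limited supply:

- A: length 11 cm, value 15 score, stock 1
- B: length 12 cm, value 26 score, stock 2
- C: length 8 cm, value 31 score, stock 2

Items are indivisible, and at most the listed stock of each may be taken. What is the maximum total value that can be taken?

31 score

Top feasible selections:
- 1×C: length 8, value 31
- 1×B: length 12, value 26
- 1×A: length 11, value 15
Best: 31 score.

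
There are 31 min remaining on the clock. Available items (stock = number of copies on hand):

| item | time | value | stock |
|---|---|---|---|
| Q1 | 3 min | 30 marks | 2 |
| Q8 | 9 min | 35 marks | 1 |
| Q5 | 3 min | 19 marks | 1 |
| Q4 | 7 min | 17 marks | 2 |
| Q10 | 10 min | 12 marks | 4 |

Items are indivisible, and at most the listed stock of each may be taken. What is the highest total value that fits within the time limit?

Best selections within time 31 and stock limits:
- 2×Q1 + 1×Q8 + 1×Q5 + 1×Q4: time 25, value 131
- 2×Q1 + 1×Q8 + 2×Q4: time 29, value 129
- 2×Q1 + 1×Q8 + 1×Q5 + 1×Q10: time 28, value 126
Best: 131 marks.

131 marks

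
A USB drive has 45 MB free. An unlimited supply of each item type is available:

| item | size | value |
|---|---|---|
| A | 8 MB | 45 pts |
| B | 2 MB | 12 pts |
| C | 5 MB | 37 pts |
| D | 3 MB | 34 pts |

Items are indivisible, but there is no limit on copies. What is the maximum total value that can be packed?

Best value-per-unit is D at 34/3, and filling with it alone uses size 15×3=45. No mix of the others beats 15×34 = 510.

510 pts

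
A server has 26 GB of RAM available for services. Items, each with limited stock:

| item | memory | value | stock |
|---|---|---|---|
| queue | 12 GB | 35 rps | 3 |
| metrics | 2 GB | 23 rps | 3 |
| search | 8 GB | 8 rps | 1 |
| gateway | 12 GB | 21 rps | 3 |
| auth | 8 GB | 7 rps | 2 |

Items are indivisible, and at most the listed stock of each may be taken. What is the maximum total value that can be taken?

Top feasible selections:
- 1×queue + 3×metrics + 1×search: memory 26, value 112
- 1×queue + 3×metrics + 1×auth: memory 26, value 111
- 1×queue + 3×metrics: memory 18, value 104
- 3×metrics + 1×search + 1×gateway: memory 26, value 98
Best: 112 rps.

112 rps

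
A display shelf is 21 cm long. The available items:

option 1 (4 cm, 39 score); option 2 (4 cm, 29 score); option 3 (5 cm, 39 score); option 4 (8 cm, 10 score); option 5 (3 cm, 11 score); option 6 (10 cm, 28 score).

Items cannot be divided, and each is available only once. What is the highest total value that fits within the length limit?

118 score

Check high-value combinations within 21 cm:
- option 1+option 2+option 3+option 5: length 4+4+5+3=16, value 39+29+39+11=118
- option 1+option 2+option 3+option 4: length 4+4+5+8=21, value 39+29+39+10=117
- option 1+option 2+option 3: length 4+4+5=13, value 39+29+39=107
- option 1+option 2+option 5+option 6: length 4+4+3+10=21, value 39+29+11+28=107
Best: 118 score.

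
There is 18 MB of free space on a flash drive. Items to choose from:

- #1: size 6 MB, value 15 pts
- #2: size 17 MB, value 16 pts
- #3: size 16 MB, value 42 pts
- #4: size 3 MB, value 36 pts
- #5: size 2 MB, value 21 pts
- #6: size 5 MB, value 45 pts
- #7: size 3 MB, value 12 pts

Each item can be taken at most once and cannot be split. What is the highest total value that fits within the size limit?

Check high-value combinations within 18 MB:
- #1+#4+#5+#6: size 6+3+2+5=16, value 15+36+21+45=117
- #4+#5+#6+#7: size 3+2+5+3=13, value 36+21+45+12=114
- #1+#4+#6+#7: size 6+3+5+3=17, value 15+36+45+12=108
- #4+#5+#6: size 3+2+5=10, value 36+21+45=102
Best: 117 pts.

117 pts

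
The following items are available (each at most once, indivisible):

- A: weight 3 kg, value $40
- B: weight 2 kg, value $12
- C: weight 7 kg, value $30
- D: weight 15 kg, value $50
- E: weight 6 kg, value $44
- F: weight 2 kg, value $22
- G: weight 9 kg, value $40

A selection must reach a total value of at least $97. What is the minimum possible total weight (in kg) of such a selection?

Subsets with value ≥ 97, sorted by total weight:
- A+E+F: weight 11, value 106
- A+B+E+F: weight 13, value 118
Minimum weight: 11 kg.

11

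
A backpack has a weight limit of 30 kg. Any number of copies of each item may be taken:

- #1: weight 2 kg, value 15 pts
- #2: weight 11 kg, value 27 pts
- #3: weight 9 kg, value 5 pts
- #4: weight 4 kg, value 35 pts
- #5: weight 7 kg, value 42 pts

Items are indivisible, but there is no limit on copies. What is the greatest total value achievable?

260 pts

Best value-per-unit is #4 at 35/4; filling with it alone gives 7×35 = 245.
Optimal mix: 1×#1 + 7×#4 → weight 30, value 260.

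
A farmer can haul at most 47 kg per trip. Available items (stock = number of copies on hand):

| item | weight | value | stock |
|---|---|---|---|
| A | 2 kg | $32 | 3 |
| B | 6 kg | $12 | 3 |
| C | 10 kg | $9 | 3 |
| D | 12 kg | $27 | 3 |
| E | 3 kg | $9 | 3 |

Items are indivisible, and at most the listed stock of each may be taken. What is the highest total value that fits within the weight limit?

Best selections within weight 47 and stock limits:
- 3×A + 1×B + 2×D + 3×E: weight 45, value 189
- 3×A + 3×D + 1×E: weight 45, value 186
Best: $189.

$189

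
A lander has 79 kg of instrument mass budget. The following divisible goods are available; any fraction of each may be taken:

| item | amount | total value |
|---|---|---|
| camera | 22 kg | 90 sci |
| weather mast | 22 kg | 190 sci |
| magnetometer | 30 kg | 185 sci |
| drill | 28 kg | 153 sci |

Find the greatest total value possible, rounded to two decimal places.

522.54

Take in order of value per unit:
- weather mast (190/22 per unit): all 22 → value 190, running total 190.00
- magnetometer (185/30 per unit): all 30 → value 185, running total 375.00
- drill (153/28 per unit): 27 of 28 → value 27×153/28 = 147.5357, running total 522.54
Total 522.54.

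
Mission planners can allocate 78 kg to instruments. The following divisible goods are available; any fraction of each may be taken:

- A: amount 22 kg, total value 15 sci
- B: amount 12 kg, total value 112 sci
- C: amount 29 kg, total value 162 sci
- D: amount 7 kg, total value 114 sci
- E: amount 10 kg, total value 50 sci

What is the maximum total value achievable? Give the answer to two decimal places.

451.64

Take in order of value per unit:
- D (114/7 per unit): all 7 → value 114, running total 114.00
- B (112/12 per unit): all 12 → value 112, running total 226.00
- C (162/29 per unit): all 29 → value 162, running total 388.00
- E (50/10 per unit): all 10 → value 50, running total 438.00
- A (15/22 per unit): 20 of 22 → value 20×15/22 = 13.6364, running total 451.64
Total 451.64.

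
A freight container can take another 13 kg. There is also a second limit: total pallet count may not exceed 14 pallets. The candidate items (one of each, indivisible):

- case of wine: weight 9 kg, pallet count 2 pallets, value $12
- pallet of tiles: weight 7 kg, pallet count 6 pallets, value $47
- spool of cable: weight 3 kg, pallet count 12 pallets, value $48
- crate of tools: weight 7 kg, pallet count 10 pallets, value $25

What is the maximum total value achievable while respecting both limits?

Feasible sets respecting both limits:
- case of wine+spool of cable: weight 12, pallet count 14, value 60
- spool of cable: weight 3, pallet count 12, value 48
- pallet of tiles: weight 7, pallet count 6, value 47
Best: $60.

$60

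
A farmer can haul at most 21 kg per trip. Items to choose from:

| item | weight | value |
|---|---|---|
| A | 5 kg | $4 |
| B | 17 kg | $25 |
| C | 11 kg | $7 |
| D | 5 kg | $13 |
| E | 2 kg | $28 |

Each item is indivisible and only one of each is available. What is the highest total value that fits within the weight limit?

Check high-value combinations within 21 kg:
- B+E: weight 17+2=19, value 25+28=53
- C+D+E: weight 11+5+2=18, value 7+13+28=48
- A+D+E: weight 5+5+2=12, value 4+13+28=45
Best: $53.

$53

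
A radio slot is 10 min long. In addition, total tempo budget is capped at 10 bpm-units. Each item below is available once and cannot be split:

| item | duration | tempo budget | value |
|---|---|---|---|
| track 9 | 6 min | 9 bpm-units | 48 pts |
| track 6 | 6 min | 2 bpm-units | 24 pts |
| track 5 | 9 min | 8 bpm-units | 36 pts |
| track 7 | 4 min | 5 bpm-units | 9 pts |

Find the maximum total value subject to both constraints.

Feasible sets respecting both limits:
- track 9: duration 6, tempo budget 9, value 48
- track 5: duration 9, tempo budget 8, value 36
- track 6+track 7: duration 10, tempo budget 7, value 33
Best: 48 pts.

48 pts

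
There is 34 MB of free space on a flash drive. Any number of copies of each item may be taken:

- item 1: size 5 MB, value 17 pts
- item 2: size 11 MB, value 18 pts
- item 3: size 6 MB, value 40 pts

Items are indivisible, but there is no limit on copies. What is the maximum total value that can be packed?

Best value-per-unit is item 3 at 40/6, and filling with it alone uses size 5×6=30. No mix of the others beats 5×40 = 200.

200 pts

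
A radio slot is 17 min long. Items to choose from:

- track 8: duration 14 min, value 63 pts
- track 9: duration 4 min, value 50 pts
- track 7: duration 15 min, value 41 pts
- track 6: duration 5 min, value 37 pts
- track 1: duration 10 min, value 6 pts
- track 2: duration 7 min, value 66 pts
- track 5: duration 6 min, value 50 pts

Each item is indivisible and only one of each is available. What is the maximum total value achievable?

Check high-value combinations within 17 min:
- track 9+track 2+track 5: duration 4+7+6=17, value 50+66+50=166
- track 9+track 6+track 2: duration 4+5+7=16, value 50+37+66=153
- track 9+track 6+track 5: duration 4+5+6=15, value 50+37+50=137
Best: 166 pts.

166 pts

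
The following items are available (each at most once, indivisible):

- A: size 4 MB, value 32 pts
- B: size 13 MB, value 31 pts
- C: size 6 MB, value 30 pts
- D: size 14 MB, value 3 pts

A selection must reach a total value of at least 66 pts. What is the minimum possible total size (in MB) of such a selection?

Subsets with value ≥ 66, sorted by total size:
- A+B+C: size 23, value 93
- A+B+D: size 31, value 66
- A+B+C+D: size 37, value 96
Minimum size: 23 MB.

23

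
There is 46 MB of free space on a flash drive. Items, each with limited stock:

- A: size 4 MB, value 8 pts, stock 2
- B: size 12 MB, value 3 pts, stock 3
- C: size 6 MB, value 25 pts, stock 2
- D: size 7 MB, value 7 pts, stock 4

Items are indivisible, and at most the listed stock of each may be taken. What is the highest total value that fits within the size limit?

87 pts

Top feasible selections:
- 2×A + 2×C + 3×D: size 41, value 87
- 1×A + 2×C + 4×D: size 44, value 86
Best: 87 pts.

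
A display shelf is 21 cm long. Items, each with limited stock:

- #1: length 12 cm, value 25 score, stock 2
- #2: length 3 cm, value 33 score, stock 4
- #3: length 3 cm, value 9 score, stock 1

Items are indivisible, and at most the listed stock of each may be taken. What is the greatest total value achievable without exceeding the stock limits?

141 score

Top feasible selections:
- 4×#2 + 1×#3: length 15, value 141
- 4×#2: length 12, value 132
Best: 141 score.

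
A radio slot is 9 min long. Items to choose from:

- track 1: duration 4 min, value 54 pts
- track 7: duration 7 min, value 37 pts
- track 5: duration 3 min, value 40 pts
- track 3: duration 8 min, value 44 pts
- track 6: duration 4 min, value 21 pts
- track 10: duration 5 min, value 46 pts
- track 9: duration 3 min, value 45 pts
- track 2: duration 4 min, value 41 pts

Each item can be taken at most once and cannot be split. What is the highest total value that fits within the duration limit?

Check high-value combinations within 9 min:
- track 1+track 10: duration 4+5=9, value 54+46=100
- track 1+track 9: duration 4+3=7, value 54+45=99
- track 1+track 2: duration 4+4=8, value 54+41=95
- track 1+track 5: duration 4+3=7, value 54+40=94
- track 10+track 9: duration 5+3=8, value 46+45=91
Best: 100 pts.

100 pts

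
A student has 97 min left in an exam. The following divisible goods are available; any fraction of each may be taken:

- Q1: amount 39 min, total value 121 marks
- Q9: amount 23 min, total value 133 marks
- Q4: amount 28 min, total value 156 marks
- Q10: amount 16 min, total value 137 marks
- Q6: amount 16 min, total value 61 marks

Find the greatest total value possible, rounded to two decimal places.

530.44

Take in order of value per unit:
- Q10 (137/16 per unit): all 16 → value 137, running total 137.00
- Q9 (133/23 per unit): all 23 → value 133, running total 270.00
- Q4 (156/28 per unit): all 28 → value 156, running total 426.00
- Q6 (61/16 per unit): all 16 → value 61, running total 487.00
- Q1 (121/39 per unit): 14 of 39 → value 14×121/39 = 43.4359, running total 530.44
Total 530.44.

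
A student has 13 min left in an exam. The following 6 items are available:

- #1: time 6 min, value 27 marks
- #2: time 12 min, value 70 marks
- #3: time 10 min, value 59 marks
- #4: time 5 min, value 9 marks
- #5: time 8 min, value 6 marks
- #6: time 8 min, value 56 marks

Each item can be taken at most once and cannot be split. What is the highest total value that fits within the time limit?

70 marks

This is a 0/1 knapsack; check combinations near the capacity.
- #2: time 12, value 70
- #4+#6: time 5+8=13, value 9+56=65
- #3: time 10, value 59
- #6: time 8, value 56
Best: 70 marks.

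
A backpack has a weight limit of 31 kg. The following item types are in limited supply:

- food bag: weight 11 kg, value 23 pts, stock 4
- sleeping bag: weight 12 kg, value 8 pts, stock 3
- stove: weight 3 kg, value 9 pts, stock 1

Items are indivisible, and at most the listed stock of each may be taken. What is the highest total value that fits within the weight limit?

Best selections within weight 31 and stock limits:
- 2×food bag + 1×stove: weight 25, value 55
- 2×food bag: weight 22, value 46
- 1×food bag + 1×sleeping bag + 1×stove: weight 26, value 40
Best: 55 pts.

55 pts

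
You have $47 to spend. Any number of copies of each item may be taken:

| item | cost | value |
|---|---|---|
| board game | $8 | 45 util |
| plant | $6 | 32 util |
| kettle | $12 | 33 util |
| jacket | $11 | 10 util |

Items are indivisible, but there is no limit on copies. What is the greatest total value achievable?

257 util

Best value-per-unit is board game at 45/8; filling with it alone gives 5×45 = 225.
Optimal mix: 5×board game + 1×plant → cost 46, value 257.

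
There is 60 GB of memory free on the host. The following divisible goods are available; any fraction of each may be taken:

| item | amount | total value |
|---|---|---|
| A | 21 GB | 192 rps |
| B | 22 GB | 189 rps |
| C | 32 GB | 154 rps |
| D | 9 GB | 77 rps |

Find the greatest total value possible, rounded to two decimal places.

496.50

Take in order of value per unit:
- A (192/21 per unit): all 21 → value 192, running total 192.00
- B (189/22 per unit): all 22 → value 189, running total 381.00
- D (77/9 per unit): all 9 → value 77, running total 458.00
- C (154/32 per unit): 8 of 32 → value 8×154/32 = 38.5000, running total 496.50
Total 496.50.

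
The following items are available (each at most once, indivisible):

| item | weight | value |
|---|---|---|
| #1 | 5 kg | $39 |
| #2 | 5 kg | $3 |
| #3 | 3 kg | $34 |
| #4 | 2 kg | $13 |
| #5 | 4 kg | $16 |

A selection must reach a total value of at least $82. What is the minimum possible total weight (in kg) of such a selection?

Subsets with value ≥ 82, sorted by total weight:
- #1+#3+#4: weight 10, value 86
- #1+#3+#5: weight 12, value 89
Minimum weight: 10 kg.

10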